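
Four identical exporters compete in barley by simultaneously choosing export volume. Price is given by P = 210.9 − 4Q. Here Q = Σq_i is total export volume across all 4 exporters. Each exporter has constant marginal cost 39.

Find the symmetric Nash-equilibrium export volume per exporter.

8.595

A representative exporter's profit is π_i = q_i(210.9 − 4Q) − 39q_i, with Q = q_i + Σ_{j≠i} q_j.
First-order condition: 171.9 − 8q_i − 4Σ_{j≠i} q_j = 0.
With identical exporters, set every q_j = q: then 171.9 − 8q − 12q = 0, i.e. q = 171.9/20 = 8.595.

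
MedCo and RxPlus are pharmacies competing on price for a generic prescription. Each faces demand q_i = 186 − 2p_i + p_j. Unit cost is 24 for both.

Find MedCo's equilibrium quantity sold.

108

MedCo's profit: π = (p_{MedCo} − 24)(186 − 2p_{MedCo} + p_{RxPlus}).
∂π/∂p_{MedCo} = 234 − 4p_{MedCo} + p_{RxPlus} = 0 ⇒ p_{MedCo} = 58.5 + 0.25p_{RxPlus}.
By symmetry p_{RxPlus} = p_{MedCo}; substituting into the reaction function, 0.75p_{MedCo} = 58.5 and p_{MedCo} = 78.
q_{MedCo} = 186 − 2·78 + 78 = 108.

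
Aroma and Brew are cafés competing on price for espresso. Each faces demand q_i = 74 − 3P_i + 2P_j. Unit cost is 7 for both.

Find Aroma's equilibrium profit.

Aroma's profit: π = (P_{Aroma} − 7)(74 − 3P_{Aroma} + 2P_{Brew}).
∂π/∂P_{Aroma} = 95 − 6P_{Aroma} + 2P_{Brew} = 0 ⇒ P_{Aroma} = 95/6 + (1/3)P_{Brew}.
By symmetry P_{Brew} = P_{Aroma}; substituting into the reaction function, (2/3)P_{Aroma} = 95/6 and P_{Aroma} = 23.75.
q_{Aroma} = 74 − 3·23.75 + 2·23.75 = 50.25.
Profit = (23.75 − 7)·50.25 = 841.6875.

841.6875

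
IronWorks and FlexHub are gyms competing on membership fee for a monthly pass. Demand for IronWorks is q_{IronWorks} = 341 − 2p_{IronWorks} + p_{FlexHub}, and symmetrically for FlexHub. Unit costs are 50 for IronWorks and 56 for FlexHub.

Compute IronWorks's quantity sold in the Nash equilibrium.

195.6

IronWorks's profit: π = (p_{IronWorks} − 50)(341 − 2p_{IronWorks} + p_{FlexHub}).
∂π/∂p_{IronWorks} = 441 − 4p_{IronWorks} + p_{FlexHub} = 0 ⇒ p_{IronWorks} = 110.25 + 0.25p_{FlexHub}.
Similarly p_{FlexHub} = 113.25 + 0.25p_{IronWorks}.
Plugging p_{FlexHub} into IronWorks's best response: p_{IronWorks} = 110.25 + 0.25(113.25 + 0.25p_{IronWorks}) ⇒ 0.9375p_{IronWorks} = 138.5625, so p_{IronWorks} = 147.8.
Then p_{FlexHub} = 113.25 + 0.25·147.8 = 150.2.
q_{IronWorks} = 341 − 2·147.8 + 150.2 = 195.6.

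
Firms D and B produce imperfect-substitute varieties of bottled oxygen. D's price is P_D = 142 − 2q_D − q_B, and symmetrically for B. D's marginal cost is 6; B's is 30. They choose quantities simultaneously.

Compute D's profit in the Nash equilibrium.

1658.88

Firm D's profit: π = q_D(142 − 2q_D − q_B) − 6q_D.
∂π/∂q_D = 136 − 4q_D − q_B = 0 ⇒ q_D = 34 − 0.25q_B.
Similarly q_B = 28 − 0.25q_D.
Solving the two reaction functions simultaneously: (1 − (−0.25)(−0.25))q_D = 34 − 0.25·28, so 0.9375q_D = 27 and q_D = 28.8.
Then q_B = 28 − 0.25·28.8 = 20.8.
P_D = 142 − 2·28.8 − 20.8 = 63.6.
Profit = (63.6 − 6)·28.8 = 1658.88.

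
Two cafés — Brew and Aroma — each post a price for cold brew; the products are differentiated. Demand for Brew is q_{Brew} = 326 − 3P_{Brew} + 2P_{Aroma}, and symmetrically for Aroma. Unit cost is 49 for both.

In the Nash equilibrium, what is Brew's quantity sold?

207.75

Brew's profit: π = (P_{Brew} − 49)(326 − 3P_{Brew} + 2P_{Aroma}).
∂π/∂P_{Brew} = 473 − 6P_{Brew} + 2P_{Aroma} = 0 ⇒ P_{Brew} = 473/6 + (1/3)P_{Aroma}.
By symmetry P_{Aroma} = P_{Brew}; substituting into the reaction function, (2/3)P_{Brew} = 473/6 and P_{Brew} = 118.25.
q_{Brew} = 326 − 3·118.25 + 2·118.25 = 207.75.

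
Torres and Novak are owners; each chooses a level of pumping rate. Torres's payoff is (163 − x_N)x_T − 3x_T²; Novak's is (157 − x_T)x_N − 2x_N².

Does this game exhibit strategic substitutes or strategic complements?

Expanding Torres's payoff: 163x_T − x_Nx_T − 3x_T².
∂π/∂x_T = 163 − x_N − 6x_T = 0, so x_T = 163/6 − (1/6)x_N.
The best-response slope dx_T/dx_N = −1/6 < 0: the reaction function is downward-sloping, so the choices are strategic substitutes.

strategic substitutes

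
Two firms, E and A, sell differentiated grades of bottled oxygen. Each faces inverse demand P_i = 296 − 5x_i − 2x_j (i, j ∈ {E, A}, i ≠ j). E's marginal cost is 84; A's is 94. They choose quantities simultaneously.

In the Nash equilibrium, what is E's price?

Firm E's profit: π = x_E(296 − 5x_E − 2x_A) − 84x_E.
∂π/∂x_E = 212 − 10x_E − 2x_A = 0 ⇒ x_E = 21.2 − 0.2x_A.
Similarly x_A = 20.2 − 0.2x_E.
Solving the two reaction functions simultaneously: (1 − (−0.2)(−0.2))x_E = 21.2 − 0.2·20.2, so 0.96x_E = 17.16 and x_E = 17.875.
Then x_A = 20.2 − 0.2·17.875 = 16.625.
P_E = 296 − 5·17.875 − 2·16.625 = 173.375.

173.375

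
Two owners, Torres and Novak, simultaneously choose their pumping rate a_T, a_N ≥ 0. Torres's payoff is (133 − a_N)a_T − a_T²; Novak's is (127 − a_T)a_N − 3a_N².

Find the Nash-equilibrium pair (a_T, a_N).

61, 11

Expanding Torres's payoff: 133a_T − a_Na_T − a_T².
∂π/∂a_T = 133 − a_N − 2a_T = 0, so a_T = 66.5 − 0.5a_N.
Likewise for Novak: a_N = 127/6 − (1/6)a_T.
Solving the two reaction functions simultaneously: (1 − (−0.5)(−1/6))a_T = 66.5 − 0.5·(127/6), so (11/12)a_T = 671/12 and a_T = 61.
Then a_N = 127/6 − (1/6)·61 = 11.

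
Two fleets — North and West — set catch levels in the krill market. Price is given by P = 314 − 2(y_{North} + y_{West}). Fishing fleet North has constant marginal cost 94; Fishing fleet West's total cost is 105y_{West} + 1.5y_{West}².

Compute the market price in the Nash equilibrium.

187.5

Fishing fleet North's profit: π = y_{North}(314 − 2(y_{North} + y_{West})) − 94y_{North}.
∂π/∂y_{North} = 220 − 4y_{North} − 2y_{West} = 0, so y_{North} = 55 − 0.5y_{West}.
For West: ∂π/∂y_{West} = 209 − 7y_{West} − 2y_{North} = 0 ⇒ y_{West} = 209/7 − (2/7)y_{North}.
Substituting the second reaction function into the first: y_{North} = 55 − 0.5(209/7 − (2/7)y_{North}), which gives (6/7)y_{North} = 561/14 ⇒ y_{North} = 46.75.
Then y_{West} = 209/7 − (2/7)·46.75 = 16.5.
Equilibrium price: P = 314 − 2·63.25 = 187.5.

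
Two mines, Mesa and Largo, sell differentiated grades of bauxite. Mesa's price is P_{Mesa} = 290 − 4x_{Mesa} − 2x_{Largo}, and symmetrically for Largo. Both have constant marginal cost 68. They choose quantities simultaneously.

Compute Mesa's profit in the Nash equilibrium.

1971.36

Mine Mesa's profit: π = x_{Mesa}(290 − 4x_{Mesa} − 2x_{Largo}) − 68x_{Mesa}.
∂π/∂x_{Mesa} = 222 − 8x_{Mesa} − 2x_{Largo} = 0 ⇒ x_{Mesa} = 27.75 − 0.25x_{Largo}.
Setting x_{Mesa} = x_{Largo} in the reaction function: x_{Mesa} = 27.75 − 0.25x_{Mesa}, so x_{Mesa} = 27.75 / 1.25 = 22.2.
P_{Mesa} = 290 − 4·22.2 − 2·22.2 = 156.8.
Profit = (156.8 − 68)·22.2 = 1971.36.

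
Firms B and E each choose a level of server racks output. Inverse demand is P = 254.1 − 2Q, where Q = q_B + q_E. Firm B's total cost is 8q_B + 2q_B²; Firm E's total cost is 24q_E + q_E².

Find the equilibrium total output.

Firm B's profit: π = q_B(254.1 − 2(q_B + q_E)) − 8q_B − 2q_B².
∂π/∂q_B = 246.1 − 8q_B − 2q_E = 0, so q_B = 30.7625 − 0.25q_E.
For E: ∂π/∂q_E = 230.1 − 6q_E − 2q_B = 0 ⇒ q_E = 38.35 − (1/3)q_B.
Plugging q_E into B's best response: q_B = 30.7625 − 0.25(38.35 − (1/3)q_B) ⇒ (11/12)q_B = 21.175, so q_B = 23.1.
Then q_E = 38.35 − (1/3)·23.1 = 30.65.
Total output: 23.1 + 30.65 = 53.75.

53.75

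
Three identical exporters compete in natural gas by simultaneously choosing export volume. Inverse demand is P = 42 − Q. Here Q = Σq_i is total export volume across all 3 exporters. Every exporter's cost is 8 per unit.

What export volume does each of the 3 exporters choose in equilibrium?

8.5

A representative exporter's profit is π_i = q_i(42 − Q) − 8q_i, with Q = q_i + Σ_{j≠i} q_j.
First-order condition: 34 − 2q_i − Σ_{j≠i} q_j = 0.
With identical exporters, set every q_j = q: then 34 − 2q − 2q = 0, i.e. q = 34/4 = 8.5.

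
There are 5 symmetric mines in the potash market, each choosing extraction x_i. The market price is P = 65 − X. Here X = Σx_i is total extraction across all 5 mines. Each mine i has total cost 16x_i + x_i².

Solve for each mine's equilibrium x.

6.125

A representative mine's profit is π_i = x_i(65 − X) − 16x_i − x_i², with X = x_i + Σ_{j≠i} x_j.
First-order condition: 49 − 4x_i − Σ_{j≠i} x_j = 0.
In a symmetric equilibrium every mine chooses the same x, so Σ_{j≠i} x_j = 4x. The condition becomes 49 − 8x = 0, giving x = 49/8 = 6.125.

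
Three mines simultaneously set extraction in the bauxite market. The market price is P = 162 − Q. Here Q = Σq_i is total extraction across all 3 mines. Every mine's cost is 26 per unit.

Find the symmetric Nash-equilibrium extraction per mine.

A representative mine's profit is π_i = q_i(162 − Q) − 26q_i, with Q = q_i + Σ_{j≠i} q_j.
First-order condition: 136 − 2q_i − Σ_{j≠i} q_j = 0.
With identical mines, set every q_j = q: then 136 − 2q − 2q = 0, i.e. q = 136/4 = 34.

34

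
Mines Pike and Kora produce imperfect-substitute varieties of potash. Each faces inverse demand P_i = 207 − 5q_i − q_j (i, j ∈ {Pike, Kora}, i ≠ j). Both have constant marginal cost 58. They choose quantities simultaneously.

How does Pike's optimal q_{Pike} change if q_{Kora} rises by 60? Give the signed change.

-6

Mine Pike's profit: π = q_{Pike}(207 − 5q_{Pike} − q_{Kora}) − 58q_{Pike}.
∂π/∂q_{Pike} = 149 − 10q_{Pike} − q_{Kora} = 0 ⇒ q_{Pike} = 14.9 − 0.1q_{Kora}.
The reaction-function slope is −0.1, so a 60-unit rise in q_{Kora} moves q_{Pike} by −0.1 × 60 = −6. Pike's best response falls — the actions are strategic substitutes.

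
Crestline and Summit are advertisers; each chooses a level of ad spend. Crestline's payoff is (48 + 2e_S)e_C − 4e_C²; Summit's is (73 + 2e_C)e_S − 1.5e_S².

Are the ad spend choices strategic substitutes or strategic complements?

strategic complements

Expanding Crestline's payoff: 48e_C + 2e_Se_C − 4e_C².
∂π/∂e_C = 48 + 2e_S − 8e_C = 0, so e_C = 6 + 0.25e_S.
The best-response slope de_C/de_S = 0.25 > 0: the reaction function is upward-sloping, so the choices are strategic complements.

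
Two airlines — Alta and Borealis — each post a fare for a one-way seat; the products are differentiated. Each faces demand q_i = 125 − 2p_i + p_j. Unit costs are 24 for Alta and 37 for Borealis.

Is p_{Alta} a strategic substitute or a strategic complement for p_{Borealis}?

strategic complements

Alta's profit: π = (p_{Alta} − 24)(125 − 2p_{Alta} + p_{Borealis}).
∂π/∂p_{Alta} = 173 − 4p_{Alta} + p_{Borealis} = 0 ⇒ p_{Alta} = 43.25 + 0.25p_{Borealis}.
The best-response slope dp_{Alta}/dp_{Borealis} = 0.25 > 0: the reaction function is upward-sloping, so the choices are strategic complements.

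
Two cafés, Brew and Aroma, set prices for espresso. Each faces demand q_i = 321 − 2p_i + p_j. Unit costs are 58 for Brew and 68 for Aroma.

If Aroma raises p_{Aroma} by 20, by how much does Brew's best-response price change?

5

Brew's profit: π = (p_{Brew} − 58)(321 − 2p_{Brew} + p_{Aroma}).
∂π/∂p_{Brew} = 437 − 4p_{Brew} + p_{Aroma} = 0 ⇒ p_{Brew} = 109.25 + 0.25p_{Aroma}.
The reaction-function slope is 0.25, so a 20-unit rise in p_{Aroma} moves p_{Brew} by 0.25 × 20 = 5. Brew's best response rises — the actions are strategic complements.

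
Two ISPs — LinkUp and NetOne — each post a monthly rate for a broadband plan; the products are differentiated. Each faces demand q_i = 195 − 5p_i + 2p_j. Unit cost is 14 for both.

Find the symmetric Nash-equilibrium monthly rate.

LinkUp's profit: π = (p_{LinkUp} − 14)(195 − 5p_{LinkUp} + 2p_{NetOne}).
∂π/∂p_{LinkUp} = 265 − 10p_{LinkUp} + 2p_{NetOne} = 0 ⇒ p_{LinkUp} = 26.5 + 0.2p_{NetOne}.
Setting p_{LinkUp} = p_{NetOne} in the reaction function: p_{LinkUp} = 26.5 + 0.2p_{LinkUp}, so p_{LinkUp} = 26.5 / 0.8 = 33.125.

33.125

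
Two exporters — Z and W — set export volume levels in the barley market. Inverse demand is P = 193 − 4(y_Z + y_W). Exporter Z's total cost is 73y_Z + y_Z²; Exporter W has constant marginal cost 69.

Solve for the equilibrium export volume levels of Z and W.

Exporter Z's profit: π = y_Z(193 − 4(y_Z + y_W)) − 73y_Z − y_Z².
∂π/∂y_Z = 120 − 10y_Z − 4y_W = 0, so y_Z = 12 − 0.4y_W.
For W: ∂π/∂y_W = 124 − 8y_W − 4y_Z = 0 ⇒ y_W = 15.5 − 0.5y_Z.
Plugging y_W into Z's best response: y_Z = 12 − 0.4(15.5 − 0.5y_Z) ⇒ 0.8y_Z = 5.8, so y_Z = 7.25.
Then y_W = 15.5 − 0.5·7.25 = 11.875.

7.25, 11.875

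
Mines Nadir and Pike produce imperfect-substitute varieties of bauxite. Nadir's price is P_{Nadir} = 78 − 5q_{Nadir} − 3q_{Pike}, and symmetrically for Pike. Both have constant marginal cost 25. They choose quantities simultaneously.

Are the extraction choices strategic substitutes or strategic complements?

Mine Nadir's profit: π = q_{Nadir}(78 − 5q_{Nadir} − 3q_{Pike}) − 25q_{Nadir}.
∂π/∂q_{Nadir} = 53 − 10q_{Nadir} − 3q_{Pike} = 0 ⇒ q_{Nadir} = 5.3 − 0.3q_{Pike}.
The best-response slope dq_{Nadir}/dq_{Pike} = −0.3 < 0: the reaction function is downward-sloping, so the choices are strategic substitutes.

strategic substitutes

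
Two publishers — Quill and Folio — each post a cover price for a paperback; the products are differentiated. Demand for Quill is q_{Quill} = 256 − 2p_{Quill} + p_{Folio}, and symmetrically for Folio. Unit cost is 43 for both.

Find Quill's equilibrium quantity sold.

142

Quill's profit: π = (p_{Quill} − 43)(256 − 2p_{Quill} + p_{Folio}).
∂π/∂p_{Quill} = 342 − 4p_{Quill} + p_{Folio} = 0 ⇒ p_{Quill} = 85.5 + 0.25p_{Folio}.
The game is symmetric, so in equilibrium p_{Folio} = p_{Quill}: the reaction function gives 0.75p_{Quill} = 85.5, hence p_{Quill} = 114.
q_{Quill} = 256 − 2·114 + 114 = 142.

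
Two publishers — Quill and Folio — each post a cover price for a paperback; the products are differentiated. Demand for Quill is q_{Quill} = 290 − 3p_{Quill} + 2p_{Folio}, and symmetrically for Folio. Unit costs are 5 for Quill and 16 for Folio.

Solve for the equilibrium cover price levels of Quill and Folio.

78.3125, 82.4375

Quill's profit: π = (p_{Quill} − 5)(290 − 3p_{Quill} + 2p_{Folio}).
∂π/∂p_{Quill} = 305 − 6p_{Quill} + 2p_{Folio} = 0 ⇒ p_{Quill} = 305/6 + (1/3)p_{Folio}.
Similarly p_{Folio} = 169/3 + (1/3)p_{Quill}.
Solving the two reaction functions simultaneously: (1 − (1/3)(1/3))p_{Quill} = 305/6 + (1/3)·(169/3), so (8/9)p_{Quill} = 1253/18 and p_{Quill} = 78.3125.
Then p_{Folio} = 169/3 + (1/3)·78.3125 = 82.4375.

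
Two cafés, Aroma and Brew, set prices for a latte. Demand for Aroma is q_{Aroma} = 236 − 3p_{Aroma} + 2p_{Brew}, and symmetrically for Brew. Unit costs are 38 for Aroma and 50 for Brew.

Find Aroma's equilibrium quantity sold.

155.25

Aroma's profit: π = (p_{Aroma} − 38)(236 − 3p_{Aroma} + 2p_{Brew}).
∂π/∂p_{Aroma} = 350 − 6p_{Aroma} + 2p_{Brew} = 0 ⇒ p_{Aroma} = 175/3 + (1/3)p_{Brew}.
Similarly p_{Brew} = 193/3 + (1/3)p_{Aroma}.
Solving the two reaction functions simultaneously: (1 − (1/3)(1/3))p_{Aroma} = 175/3 + (1/3)·(193/3), so (8/9)p_{Aroma} = 718/9 and p_{Aroma} = 89.75.
Then p_{Brew} = 193/3 + (1/3)·89.75 = 94.25.
q_{Aroma} = 236 − 3·89.75 + 2·94.25 = 155.25.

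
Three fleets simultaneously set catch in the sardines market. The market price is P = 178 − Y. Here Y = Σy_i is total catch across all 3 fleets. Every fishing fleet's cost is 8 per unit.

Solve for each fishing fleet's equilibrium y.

42.5

A representative fishing fleet's profit is π_i = y_i(178 − Y) − 8y_i, with Y = y_i + Σ_{j≠i} y_j.
First-order condition: 170 − 2y_i − Σ_{j≠i} y_j = 0.
In a symmetric equilibrium every fishing fleet chooses the same y, so Σ_{j≠i} y_j = 2y. The condition becomes 170 − 4y = 0, giving y = 170/4 = 42.5.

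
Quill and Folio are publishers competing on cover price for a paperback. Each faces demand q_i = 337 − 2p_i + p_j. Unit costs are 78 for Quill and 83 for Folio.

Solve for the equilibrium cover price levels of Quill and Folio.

Quill's profit: π = (p_{Quill} − 78)(337 − 2p_{Quill} + p_{Folio}).
∂π/∂p_{Quill} = 493 − 4p_{Quill} + p_{Folio} = 0 ⇒ p_{Quill} = 123.25 + 0.25p_{Folio}.
Similarly p_{Folio} = 125.75 + 0.25p_{Quill}.
Solving the two reaction functions simultaneously: (1 − (0.25)(0.25))p_{Quill} = 123.25 + 0.25·125.75, so 0.9375p_{Quill} = 154.6875 and p_{Quill} = 165.
Then p_{Folio} = 125.75 + 0.25·165 = 167.

165, 167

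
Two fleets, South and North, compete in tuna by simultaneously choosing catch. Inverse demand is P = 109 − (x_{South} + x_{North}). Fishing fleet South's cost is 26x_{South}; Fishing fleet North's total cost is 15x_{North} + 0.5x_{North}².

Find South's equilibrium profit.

961

Fishing fleet South's profit: π = x_{South}(109 − (x_{South} + x_{North})) − 26x_{South}.
∂π/∂x_{South} = 83 − 2x_{South} − x_{North} = 0, so x_{South} = 41.5 − 0.5x_{North}.
For North: ∂π/∂x_{North} = 94 − 3x_{North} − x_{South} = 0 ⇒ x_{North} = 94/3 − (1/3)x_{South}.
Substituting the second reaction function into the first: x_{South} = 41.5 − 0.5(94/3 − (1/3)x_{South}), which gives (5/6)x_{South} = 155/6 ⇒ x_{South} = 31.
Then x_{North} = 94/3 − (1/3)·31 = 21.
Price P = 109 − 52 = 57.
South's profit: (57 − 26)·31 = 961.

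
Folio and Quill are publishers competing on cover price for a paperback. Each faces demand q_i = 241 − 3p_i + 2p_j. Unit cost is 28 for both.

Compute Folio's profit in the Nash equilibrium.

Folio's profit: π = (p_{Folio} − 28)(241 − 3p_{Folio} + 2p_{Quill}).
∂π/∂p_{Folio} = 325 − 6p_{Folio} + 2p_{Quill} = 0 ⇒ p_{Folio} = 325/6 + (1/3)p_{Quill}.
The game is symmetric, so in equilibrium p_{Quill} = p_{Folio}: the reaction function gives (2/3)p_{Folio} = 325/6, hence p_{Folio} = 81.25.
q_{Folio} = 241 − 3·81.25 + 2·81.25 = 159.75.
Profit = (81.25 − 28)·159.75 = 8506.6875.

8506.6875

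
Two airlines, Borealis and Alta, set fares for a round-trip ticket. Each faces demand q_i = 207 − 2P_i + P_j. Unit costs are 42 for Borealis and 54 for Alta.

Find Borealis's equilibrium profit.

Borealis's profit: π = (P_{Borealis} − 42)(207 − 2P_{Borealis} + P_{Alta}).
∂π/∂P_{Borealis} = 291 − 4P_{Borealis} + P_{Alta} = 0 ⇒ P_{Borealis} = 72.75 + 0.25P_{Alta}.
Similarly P_{Alta} = 78.75 + 0.25P_{Borealis}.
Plugging P_{Alta} into Borealis's best response: P_{Borealis} = 72.75 + 0.25(78.75 + 0.25P_{Borealis}) ⇒ 0.9375P_{Borealis} = 92.4375, so P_{Borealis} = 98.6.
Then P_{Alta} = 78.75 + 0.25·98.6 = 103.4.
q_{Borealis} = 207 − 2·98.6 + 103.4 = 113.2.
Profit = (98.6 − 42)·113.2 = 6407.12.

6407.12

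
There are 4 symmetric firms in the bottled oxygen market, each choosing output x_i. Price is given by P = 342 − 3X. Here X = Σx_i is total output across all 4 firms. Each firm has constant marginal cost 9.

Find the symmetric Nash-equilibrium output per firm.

A representative firm's profit is π_i = x_i(342 − 3X) − 9x_i, with X = x_i + Σ_{j≠i} x_j.
First-order condition: 333 − 6x_i − 3Σ_{j≠i} x_j = 0.
With identical firms, set every x_j = x: then 333 − 6x − 9x = 0, i.e. x = 333/15 = 22.2.

22.2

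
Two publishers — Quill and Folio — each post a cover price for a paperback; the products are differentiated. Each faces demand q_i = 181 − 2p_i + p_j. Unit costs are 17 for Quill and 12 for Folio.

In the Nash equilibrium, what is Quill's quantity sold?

108

Quill's profit: π = (p_{Quill} − 17)(181 − 2p_{Quill} + p_{Folio}).
∂π/∂p_{Quill} = 215 − 4p_{Quill} + p_{Folio} = 0 ⇒ p_{Quill} = 53.75 + 0.25p_{Folio}.
Similarly p_{Folio} = 51.25 + 0.25p_{Quill}.
Plugging p_{Folio} into Quill's best response: p_{Quill} = 53.75 + 0.25(51.25 + 0.25p_{Quill}) ⇒ 0.9375p_{Quill} = 66.5625, so p_{Quill} = 71.
Then p_{Folio} = 51.25 + 0.25·71 = 69.
q_{Quill} = 181 − 2·71 + 69 = 108.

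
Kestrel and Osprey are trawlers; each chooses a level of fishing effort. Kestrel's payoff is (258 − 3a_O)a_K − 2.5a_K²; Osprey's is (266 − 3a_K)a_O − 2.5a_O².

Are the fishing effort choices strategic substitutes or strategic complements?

Expanding Kestrel's payoff: 258a_K − 3a_Oa_K − 2.5a_K².
∂π/∂a_K = 258 − 3a_O − 5a_K = 0, so a_K = 51.6 − 0.6a_O.
The best-response slope da_K/da_O = −0.6 < 0: the reaction function is downward-sloping, so the choices are strategic substitutes.

strategic substitutes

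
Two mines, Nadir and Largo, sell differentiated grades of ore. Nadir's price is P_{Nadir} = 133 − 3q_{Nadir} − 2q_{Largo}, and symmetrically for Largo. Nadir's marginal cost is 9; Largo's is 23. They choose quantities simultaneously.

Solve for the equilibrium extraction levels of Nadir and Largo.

Mine Nadir's profit: π = q_{Nadir}(133 − 3q_{Nadir} − 2q_{Largo}) − 9q_{Nadir}.
∂π/∂q_{Nadir} = 124 − 6q_{Nadir} − 2q_{Largo} = 0 ⇒ q_{Nadir} = 62/3 − (1/3)q_{Largo}.
Similarly q_{Largo} = 55/3 − (1/3)q_{Nadir}.
Plugging q_{Largo} into Nadir's best response: q_{Nadir} = 62/3 − (1/3)(55/3 − (1/3)q_{Nadir}) ⇒ (8/9)q_{Nadir} = 131/9, so q_{Nadir} = 16.375.
Then q_{Largo} = 55/3 − (1/3)·16.375 = 12.875.

16.375, 12.875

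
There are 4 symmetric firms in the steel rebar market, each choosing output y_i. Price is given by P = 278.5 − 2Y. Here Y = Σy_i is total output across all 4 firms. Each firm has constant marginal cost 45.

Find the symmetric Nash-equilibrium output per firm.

A representative firm's profit is π_i = y_i(278.5 − 2Y) − 45y_i, with Y = y_i + Σ_{j≠i} y_j.
First-order condition: 233.5 − 4y_i − 2Σ_{j≠i} y_j = 0.
With identical firms, set every y_j = y: then 233.5 − 4y − 6y = 0, i.e. y = 233.5/10 = 23.35.

23.35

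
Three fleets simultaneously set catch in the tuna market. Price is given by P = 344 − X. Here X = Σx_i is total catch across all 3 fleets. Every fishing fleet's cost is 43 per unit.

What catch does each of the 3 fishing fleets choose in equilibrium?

75.25

A representative fishing fleet's profit is π_i = x_i(344 − X) − 43x_i, with X = x_i + Σ_{j≠i} x_j.
First-order condition: 301 − 2x_i − Σ_{j≠i} x_j = 0.
Imposing symmetry (x_j = x for all j) turns Σ_{j≠i} x_j into 2x, so 301 = 4x and x = 75.25.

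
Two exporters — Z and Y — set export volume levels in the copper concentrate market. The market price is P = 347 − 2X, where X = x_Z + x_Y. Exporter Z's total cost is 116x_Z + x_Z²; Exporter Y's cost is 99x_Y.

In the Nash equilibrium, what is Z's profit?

1373.88

Exporter Z's profit: π = x_Z(347 − 2(x_Z + x_Y)) − 116x_Z − x_Z².
∂π/∂x_Z = 231 − 6x_Z − 2x_Y = 0, so x_Z = 38.5 − (1/3)x_Y.
For Y: ∂π/∂x_Y = 248 − 4x_Y − 2x_Z = 0 ⇒ x_Y = 62 − 0.5x_Z.
Solving the two reaction functions simultaneously: (1 − (−1/3)(−0.5))x_Z = 38.5 − (1/3)·62, so (5/6)x_Z = 107/6 and x_Z = 21.4.
Then x_Y = 62 − 0.5·21.4 = 51.3.
Price P = 347 − 2·72.7 = 201.6.
Z's profit: (201.6 − 116)·21.4 − (21.4)² = 1373.88.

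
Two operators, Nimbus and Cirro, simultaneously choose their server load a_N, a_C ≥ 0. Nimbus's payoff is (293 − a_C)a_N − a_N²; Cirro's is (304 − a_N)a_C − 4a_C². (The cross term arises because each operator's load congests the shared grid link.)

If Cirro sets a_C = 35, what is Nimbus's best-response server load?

Expanding Nimbus's payoff: 293a_N − a_Ca_N − a_N².
∂π/∂a_N = 293 − a_C − 2a_N = 0, so a_N = 146.5 − 0.5a_C.
At a_C = 35: a_N = 146.5 − 0.5·35 = 129.

129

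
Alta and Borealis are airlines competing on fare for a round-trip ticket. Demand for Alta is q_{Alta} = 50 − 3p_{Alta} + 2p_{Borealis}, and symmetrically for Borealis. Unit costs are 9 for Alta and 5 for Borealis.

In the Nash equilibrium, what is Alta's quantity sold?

Alta's profit: π = (p_{Alta} − 9)(50 − 3p_{Alta} + 2p_{Borealis}).
∂π/∂p_{Alta} = 77 − 6p_{Alta} + 2p_{Borealis} = 0 ⇒ p_{Alta} = 77/6 + (1/3)p_{Borealis}.
Similarly p_{Borealis} = 65/6 + (1/3)p_{Alta}.
Plugging p_{Borealis} into Alta's best response: p_{Alta} = 77/6 + (1/3)(65/6 + (1/3)p_{Alta}) ⇒ (8/9)p_{Alta} = 148/9, so p_{Alta} = 18.5.
Then p_{Borealis} = 65/6 + (1/3)·18.5 = 17.
q_{Alta} = 50 − 3·18.5 + 2·17 = 28.5.

28.5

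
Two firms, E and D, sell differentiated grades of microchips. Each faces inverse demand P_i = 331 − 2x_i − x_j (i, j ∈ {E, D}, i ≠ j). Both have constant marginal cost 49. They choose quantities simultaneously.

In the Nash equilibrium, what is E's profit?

6361.92

Firm E's profit: π = x_E(331 − 2x_E − x_D) − 49x_E.
∂π/∂x_E = 282 − 4x_E − x_D = 0 ⇒ x_E = 70.5 − 0.25x_D.
By symmetry x_D = x_E; substituting into the reaction function, 1.25x_E = 70.5 and x_E = 56.4.
P_E = 331 − 2·56.4 − 56.4 = 161.8.
Profit = (161.8 − 49)·56.4 = 6361.92.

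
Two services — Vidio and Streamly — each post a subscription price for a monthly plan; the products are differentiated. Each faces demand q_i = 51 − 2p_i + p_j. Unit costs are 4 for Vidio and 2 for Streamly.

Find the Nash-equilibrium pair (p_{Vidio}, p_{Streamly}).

19.4, 18.6

Vidio's profit: π = (p_{Vidio} − 4)(51 − 2p_{Vidio} + p_{Streamly}).
∂π/∂p_{Vidio} = 59 − 4p_{Vidio} + p_{Streamly} = 0 ⇒ p_{Vidio} = 14.75 + 0.25p_{Streamly}.
Similarly p_{Streamly} = 13.75 + 0.25p_{Vidio}.
Substituting the second reaction function into the first: p_{Vidio} = 14.75 + 0.25(13.75 + 0.25p_{Vidio}), which gives 0.9375p_{Vidio} = 18.1875 ⇒ p_{Vidio} = 19.4.
Then p_{Streamly} = 13.75 + 0.25·19.4 = 18.6.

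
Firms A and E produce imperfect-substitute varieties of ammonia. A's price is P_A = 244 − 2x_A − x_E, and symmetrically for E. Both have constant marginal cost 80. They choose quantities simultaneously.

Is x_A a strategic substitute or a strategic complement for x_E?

strategic substitutes

Firm A's profit: π = x_A(244 − 2x_A − x_E) − 80x_A.
∂π/∂x_A = 164 − 4x_A − x_E = 0 ⇒ x_A = 41 − 0.25x_E.
The best-response slope dx_A/dx_E = −0.25 < 0: the reaction function is downward-sloping, so the choices are strategic substitutes.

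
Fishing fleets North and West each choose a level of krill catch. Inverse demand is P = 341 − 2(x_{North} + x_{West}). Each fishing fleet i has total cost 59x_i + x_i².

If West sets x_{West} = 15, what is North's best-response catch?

Fishing fleet North's profit: π = x_{North}(341 − 2(x_{North} + x_{West})) − 59x_{North} − x_{North}².
∂π/∂x_{North} = 282 − 6x_{North} − 2x_{West} = 0, so x_{North} = 47 − (1/3)x_{West}.
At x_{West} = 15: x_{North} = 47 − (1/3)·15 = 42.

42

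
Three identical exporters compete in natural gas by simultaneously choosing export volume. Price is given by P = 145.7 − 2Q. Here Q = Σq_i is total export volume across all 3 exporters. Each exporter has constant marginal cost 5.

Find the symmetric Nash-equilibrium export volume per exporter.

17.5875

A representative exporter's profit is π_i = q_i(145.7 − 2Q) − 5q_i, with Q = q_i + Σ_{j≠i} q_j.
First-order condition: 140.7 − 4q_i − 2Σ_{j≠i} q_j = 0.
With identical exporters, set every q_j = q: then 140.7 − 4q − 4q = 0, i.e. q = 140.7/8 = 17.5875.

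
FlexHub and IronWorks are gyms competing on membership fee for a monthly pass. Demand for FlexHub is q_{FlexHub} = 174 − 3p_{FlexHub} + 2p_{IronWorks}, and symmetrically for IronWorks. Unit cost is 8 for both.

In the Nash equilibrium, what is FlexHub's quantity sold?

FlexHub's profit: π = (p_{FlexHub} − 8)(174 − 3p_{FlexHub} + 2p_{IronWorks}).
∂π/∂p_{FlexHub} = 198 − 6p_{FlexHub} + 2p_{IronWorks} = 0 ⇒ p_{FlexHub} = 33 + (1/3)p_{IronWorks}.
The game is symmetric, so in equilibrium p_{IronWorks} = p_{FlexHub}: the reaction function gives (2/3)p_{FlexHub} = 33, hence p_{FlexHub} = 49.5.
q_{FlexHub} = 174 − 3·49.5 + 2·49.5 = 124.5.

124.5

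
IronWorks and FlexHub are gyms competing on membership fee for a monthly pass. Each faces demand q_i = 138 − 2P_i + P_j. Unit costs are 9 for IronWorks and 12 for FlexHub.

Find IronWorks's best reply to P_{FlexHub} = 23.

IronWorks's profit: π = (P_{IronWorks} − 9)(138 − 2P_{IronWorks} + P_{FlexHub}).
∂π/∂P_{IronWorks} = 156 − 4P_{IronWorks} + P_{FlexHub} = 0 ⇒ P_{IronWorks} = 39 + 0.25P_{FlexHub}.
At P_{FlexHub} = 23: P_{IronWorks} = 39 + 0.25·23 = 44.75.

44.75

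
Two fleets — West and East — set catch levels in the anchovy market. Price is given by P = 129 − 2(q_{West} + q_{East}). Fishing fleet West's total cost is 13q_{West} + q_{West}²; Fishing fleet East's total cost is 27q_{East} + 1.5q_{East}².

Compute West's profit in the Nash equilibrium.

Fishing fleet West's profit: π = q_{West}(129 − 2(q_{West} + q_{East})) − 13q_{West} − q_{West}².
∂π/∂q_{West} = 116 − 6q_{West} − 2q_{East} = 0, so q_{West} = 58/3 − (1/3)q_{East}.
For East: ∂π/∂q_{East} = 102 − 7q_{East} − 2q_{West} = 0 ⇒ q_{East} = 102/7 − (2/7)q_{West}.
Substituting the second reaction function into the first: q_{West} = 58/3 − (1/3)(102/7 − (2/7)q_{West}), which gives (19/21)q_{West} = 304/21 ⇒ q_{West} = 16.
Then q_{East} = 102/7 − (2/7)·16 = 10.
Price P = 129 − 2·26 = 77.
West's profit: (77 − 13)·16 − (16)² = 768.

768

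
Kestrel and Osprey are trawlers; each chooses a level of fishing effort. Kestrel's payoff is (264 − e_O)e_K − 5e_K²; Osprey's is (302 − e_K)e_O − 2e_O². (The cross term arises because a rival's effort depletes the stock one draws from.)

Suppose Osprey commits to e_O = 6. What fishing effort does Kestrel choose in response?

25.8

Expanding Kestrel's payoff: 264e_K − e_Oe_K − 5e_K².
∂π/∂e_K = 264 − e_O − 10e_K = 0, so e_K = 26.4 − 0.1e_O.
At e_O = 6: e_K = 26.4 − 0.1·6 = 25.8.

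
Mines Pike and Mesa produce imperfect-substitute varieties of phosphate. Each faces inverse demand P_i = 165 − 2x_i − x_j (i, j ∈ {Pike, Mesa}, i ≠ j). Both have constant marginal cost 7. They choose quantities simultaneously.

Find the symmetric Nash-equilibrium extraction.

Mine Pike's profit: π = x_{Pike}(165 − 2x_{Pike} − x_{Mesa}) − 7x_{Pike}.
∂π/∂x_{Pike} = 158 − 4x_{Pike} − x_{Mesa} = 0 ⇒ x_{Pike} = 39.5 − 0.25x_{Mesa}.
By symmetry x_{Mesa} = x_{Pike}; substituting into the reaction function, 1.25x_{Pike} = 39.5 and x_{Pike} = 31.6.

31.6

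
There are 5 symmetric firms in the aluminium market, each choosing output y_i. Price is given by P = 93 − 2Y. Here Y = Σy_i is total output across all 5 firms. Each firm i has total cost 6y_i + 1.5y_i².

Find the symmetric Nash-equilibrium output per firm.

A representative firm's profit is π_i = y_i(93 − 2Y) − 6y_i − 1.5y_i², with Y = y_i + Σ_{j≠i} y_j.
First-order condition: 87 − 7y_i − 2Σ_{j≠i} y_j = 0.
Imposing symmetry (y_j = y for all j) turns Σ_{j≠i} y_j into 4y, so 87 = 15y and y = 5.8.

5.8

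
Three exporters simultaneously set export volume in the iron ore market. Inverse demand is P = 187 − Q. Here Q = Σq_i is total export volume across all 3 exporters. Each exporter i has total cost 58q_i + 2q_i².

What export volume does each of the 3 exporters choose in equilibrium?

16.125

A representative exporter's profit is π_i = q_i(187 − Q) − 58q_i − 2q_i², with Q = q_i + Σ_{j≠i} q_j.
First-order condition: 129 − 6q_i − Σ_{j≠i} q_j = 0.
Imposing symmetry (q_j = q for all j) turns Σ_{j≠i} q_j into 2q, so 129 = 8q and q = 16.125.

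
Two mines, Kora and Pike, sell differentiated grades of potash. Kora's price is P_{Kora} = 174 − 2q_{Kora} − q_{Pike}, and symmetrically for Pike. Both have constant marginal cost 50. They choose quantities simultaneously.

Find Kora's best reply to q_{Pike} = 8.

Mine Kora's profit: π = q_{Kora}(174 − 2q_{Kora} − q_{Pike}) − 50q_{Kora}.
∂π/∂q_{Kora} = 124 − 4q_{Kora} − q_{Pike} = 0 ⇒ q_{Kora} = 31 − 0.25q_{Pike}.
At q_{Pike} = 8: q_{Kora} = 31 − 0.25·8 = 29.

29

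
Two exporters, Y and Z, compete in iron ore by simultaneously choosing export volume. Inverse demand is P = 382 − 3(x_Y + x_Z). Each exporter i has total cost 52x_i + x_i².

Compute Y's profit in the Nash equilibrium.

Exporter Y's profit: π = x_Y(382 − 3(x_Y + x_Z)) − 52x_Y − x_Y².
∂π/∂x_Y = 330 − 8x_Y − 3x_Z = 0, so x_Y = 41.25 − 0.375x_Z.
The game is symmetric, so in equilibrium x_Z = x_Y: the reaction function gives 1.375x_Y = 41.25, hence x_Y = 30.
Price P = 382 − 3·60 = 202.
Y's profit: (202 − 52)·30 − (30)² = 3600.

3600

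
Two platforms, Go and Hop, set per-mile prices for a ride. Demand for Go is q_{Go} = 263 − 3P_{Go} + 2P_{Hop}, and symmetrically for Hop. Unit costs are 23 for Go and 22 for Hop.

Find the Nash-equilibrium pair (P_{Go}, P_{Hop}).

82.8125, 82.4375

Go's profit: π = (P_{Go} − 23)(263 − 3P_{Go} + 2P_{Hop}).
∂π/∂P_{Go} = 332 − 6P_{Go} + 2P_{Hop} = 0 ⇒ P_{Go} = 166/3 + (1/3)P_{Hop}.
Similarly P_{Hop} = 329/6 + (1/3)P_{Go}.
Substituting the second reaction function into the first: P_{Go} = 166/3 + (1/3)(329/6 + (1/3)P_{Go}), which gives (8/9)P_{Go} = 1325/18 ⇒ P_{Go} = 82.8125.
Then P_{Hop} = 329/6 + (1/3)·82.8125 = 82.4375.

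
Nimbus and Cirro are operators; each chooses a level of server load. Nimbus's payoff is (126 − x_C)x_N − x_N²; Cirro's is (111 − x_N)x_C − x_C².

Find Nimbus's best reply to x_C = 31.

Expanding Nimbus's payoff: 126x_N − x_Cx_N − x_N².
∂π/∂x_N = 126 − x_C − 2x_N = 0, so x_N = 63 − 0.5x_C.
At x_C = 31: x_N = 63 − 0.5·31 = 47.5.

47.5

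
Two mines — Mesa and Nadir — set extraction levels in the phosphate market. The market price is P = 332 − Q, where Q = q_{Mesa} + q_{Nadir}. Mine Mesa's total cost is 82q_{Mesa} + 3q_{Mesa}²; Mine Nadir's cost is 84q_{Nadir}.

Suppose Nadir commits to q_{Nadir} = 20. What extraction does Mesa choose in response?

28.75

Mine Mesa's profit: π = q_{Mesa}(332 − (q_{Mesa} + q_{Nadir})) − 82q_{Mesa} − 3q_{Mesa}².
∂π/∂q_{Mesa} = 250 − 8q_{Mesa} − q_{Nadir} = 0, so q_{Mesa} = 31.25 − 0.125q_{Nadir}.
At q_{Nadir} = 20: q_{Mesa} = 31.25 − 0.125·20 = 28.75.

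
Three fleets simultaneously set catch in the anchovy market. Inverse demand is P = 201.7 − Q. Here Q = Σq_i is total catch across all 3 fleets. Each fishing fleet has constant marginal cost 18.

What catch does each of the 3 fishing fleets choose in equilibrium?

45.925

A representative fishing fleet's profit is π_i = q_i(201.7 − Q) − 18q_i, with Q = q_i + Σ_{j≠i} q_j.
First-order condition: 183.7 − 2q_i − Σ_{j≠i} q_j = 0.
Imposing symmetry (q_j = q for all j) turns Σ_{j≠i} q_j into 2q, so 183.7 = 4q and q = 45.925.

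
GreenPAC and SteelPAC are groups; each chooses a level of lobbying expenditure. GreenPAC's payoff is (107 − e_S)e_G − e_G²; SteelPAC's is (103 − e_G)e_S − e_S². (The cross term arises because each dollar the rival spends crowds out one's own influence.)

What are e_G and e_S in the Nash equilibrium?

37, 33

Expanding GreenPAC's payoff: 107e_G − e_Se_G − e_G².
∂π/∂e_G = 107 − e_S − 2e_G = 0, so e_G = 53.5 − 0.5e_S.
Likewise for SteelPAC: e_S = 51.5 − 0.5e_G.
Substituting the second reaction function into the first: e_G = 53.5 − 0.5(51.5 − 0.5e_G), which gives 0.75e_G = 27.75 ⇒ e_G = 37.
Then e_S = 51.5 − 0.5·37 = 33.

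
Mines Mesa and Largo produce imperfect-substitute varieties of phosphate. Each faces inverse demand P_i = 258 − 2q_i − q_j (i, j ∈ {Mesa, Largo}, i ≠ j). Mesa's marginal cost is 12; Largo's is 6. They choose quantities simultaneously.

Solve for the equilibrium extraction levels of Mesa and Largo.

48.8, 50.8

Mine Mesa's profit: π = q_{Mesa}(258 − 2q_{Mesa} − q_{Largo}) − 12q_{Mesa}.
∂π/∂q_{Mesa} = 246 − 4q_{Mesa} − q_{Largo} = 0 ⇒ q_{Mesa} = 61.5 − 0.25q_{Largo}.
Similarly q_{Largo} = 63 − 0.25q_{Mesa}.
Solving the two reaction functions simultaneously: (1 − (−0.25)(−0.25))q_{Mesa} = 61.5 − 0.25·63, so 0.9375q_{Mesa} = 45.75 and q_{Mesa} = 48.8.
Then q_{Largo} = 63 − 0.25·48.8 = 50.8.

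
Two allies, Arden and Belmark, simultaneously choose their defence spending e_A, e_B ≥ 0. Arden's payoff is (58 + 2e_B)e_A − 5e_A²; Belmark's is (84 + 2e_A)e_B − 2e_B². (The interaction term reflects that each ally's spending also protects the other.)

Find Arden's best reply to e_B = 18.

9.4

Expanding Arden's payoff: 58e_A + 2e_Be_A − 5e_A².
∂π/∂e_A = 58 + 2e_B − 10e_A = 0, so e_A = 5.8 + 0.2e_B.
At e_B = 18: e_A = 5.8 + 0.2·18 = 9.4.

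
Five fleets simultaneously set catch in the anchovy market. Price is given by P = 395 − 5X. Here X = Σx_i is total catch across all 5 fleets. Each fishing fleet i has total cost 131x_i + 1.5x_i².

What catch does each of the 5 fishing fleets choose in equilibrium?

8

A representative fishing fleet's profit is π_i = x_i(395 − 5X) − 131x_i − 1.5x_i², with X = x_i + Σ_{j≠i} x_j.
First-order condition: 264 − 13x_i − 5Σ_{j≠i} x_j = 0.
In a symmetric equilibrium every fishing fleet chooses the same x, so Σ_{j≠i} x_j = 4x. The condition becomes 264 − 33x = 0, giving x = 264/33 = 8.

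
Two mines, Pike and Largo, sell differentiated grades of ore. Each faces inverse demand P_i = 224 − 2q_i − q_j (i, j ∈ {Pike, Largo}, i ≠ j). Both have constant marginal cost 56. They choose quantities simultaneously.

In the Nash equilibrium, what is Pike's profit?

Mine Pike's profit: π = q_{Pike}(224 − 2q_{Pike} − q_{Largo}) − 56q_{Pike}.
∂π/∂q_{Pike} = 168 − 4q_{Pike} − q_{Largo} = 0 ⇒ q_{Pike} = 42 − 0.25q_{Largo}.
Setting q_{Pike} = q_{Largo} in the reaction function: q_{Pike} = 42 − 0.25q_{Pike}, so q_{Pike} = 42 / 1.25 = 33.6.
P_{Pike} = 224 − 2·33.6 − 33.6 = 123.2.
Profit = (123.2 − 56)·33.6 = 2257.92.

2257.92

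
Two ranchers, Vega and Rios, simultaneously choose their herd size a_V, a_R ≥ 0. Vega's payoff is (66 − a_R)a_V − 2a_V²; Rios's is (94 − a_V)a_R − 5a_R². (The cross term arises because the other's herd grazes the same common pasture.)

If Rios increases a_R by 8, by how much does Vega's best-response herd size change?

Expanding Vega's payoff: 66a_V − a_Ra_V − 2a_V².
∂π/∂a_V = 66 − a_R − 4a_V = 0, so a_V = 16.5 − 0.25a_R.
The reaction-function slope is −0.25, so an 8-unit rise in a_R moves a_V by −0.25 × 8 = −2. Vega's best response falls — the actions are strategic substitutes.

-2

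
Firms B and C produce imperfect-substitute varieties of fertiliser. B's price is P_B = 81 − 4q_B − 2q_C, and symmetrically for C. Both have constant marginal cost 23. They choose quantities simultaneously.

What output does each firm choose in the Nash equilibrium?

5.8

Firm B's profit: π = q_B(81 − 4q_B − 2q_C) − 23q_B.
∂π/∂q_B = 58 − 8q_B − 2q_C = 0 ⇒ q_B = 7.25 − 0.25q_C.
By symmetry q_C = q_B; substituting into the reaction function, 1.25q_B = 7.25 and q_B = 5.8.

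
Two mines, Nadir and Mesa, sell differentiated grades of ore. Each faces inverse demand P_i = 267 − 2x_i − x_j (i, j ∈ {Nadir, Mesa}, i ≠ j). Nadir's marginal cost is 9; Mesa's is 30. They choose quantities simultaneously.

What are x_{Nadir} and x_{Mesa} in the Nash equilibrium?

Mine Nadir's profit: π = x_{Nadir}(267 − 2x_{Nadir} − x_{Mesa}) − 9x_{Nadir}.
∂π/∂x_{Nadir} = 258 − 4x_{Nadir} − x_{Mesa} = 0 ⇒ x_{Nadir} = 64.5 − 0.25x_{Mesa}.
Similarly x_{Mesa} = 59.25 − 0.25x_{Nadir}.
Plugging x_{Mesa} into Nadir's best response: x_{Nadir} = 64.5 − 0.25(59.25 − 0.25x_{Nadir}) ⇒ 0.9375x_{Nadir} = 49.6875, so x_{Nadir} = 53.
Then x_{Mesa} = 59.25 − 0.25·53 = 46.

53, 46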